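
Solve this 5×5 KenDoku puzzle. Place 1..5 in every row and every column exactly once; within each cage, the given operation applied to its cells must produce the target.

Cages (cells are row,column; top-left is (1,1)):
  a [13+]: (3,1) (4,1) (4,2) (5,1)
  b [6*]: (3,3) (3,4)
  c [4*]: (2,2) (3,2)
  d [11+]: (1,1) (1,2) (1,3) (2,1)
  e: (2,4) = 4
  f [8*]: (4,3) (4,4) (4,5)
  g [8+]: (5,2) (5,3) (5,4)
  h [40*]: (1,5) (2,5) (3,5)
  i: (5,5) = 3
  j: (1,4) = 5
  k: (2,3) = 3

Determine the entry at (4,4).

2

J is a freebie, so (1,4) = 5.
Cage k is a single given cell, so (2,3) = 3.
Cage e is a single given cell; hence (2,4) = 4.
3 is placed in column 3; hence (3,3) = 2.
Row 3 now contains 2, so (3,4) = 3.
Cage i is given, leaving (5,5) = 3.
Row 2 already has 4, which forces (2,2) = 1.
Cage c's pair has product 4, leaving (3,2) = 4.
4 is placed in row 3, which forces (3,5) = 5.
Cage h needs product 40, leaving (1,5) = 4.
Column 5 now contains 5, leaving (2,5) = 2.
Row 3 already has 5, leaving (3,1) = 1.
Column 5 already has 2; hence (4,5) = 1.
Row 1 now contains 4; hence (1,3) = 1.
Row 2 now contains 2; hence (2,1) = 5.
1 is placed in row 4; hence (4,3) = 4.
1 is placed in row 4, which forces (4,4) = 2.
Column 1 already has 5, leaving (5,1) = 4.
1 is placed in column 3, leaving (5,3) = 5.
2 is placed in column 4; hence (5,4) = 1.
Row 4 already has 2, so (4,1) = 3.
Cage a has sum 13; hence (4,2) = 5.
Row 5 now contains 5; hence (5,2) = 2.
3 is placed in column 1, which forces (1,1) = 2.
Column 2 now contains 2, leaving (1,2) = 3.
The full grid is 2 3 1 5 4 / 5 1 3 4 2 / 1 4 2 3 5 / 3 5 4 2 1 / 4 2 5 1 3.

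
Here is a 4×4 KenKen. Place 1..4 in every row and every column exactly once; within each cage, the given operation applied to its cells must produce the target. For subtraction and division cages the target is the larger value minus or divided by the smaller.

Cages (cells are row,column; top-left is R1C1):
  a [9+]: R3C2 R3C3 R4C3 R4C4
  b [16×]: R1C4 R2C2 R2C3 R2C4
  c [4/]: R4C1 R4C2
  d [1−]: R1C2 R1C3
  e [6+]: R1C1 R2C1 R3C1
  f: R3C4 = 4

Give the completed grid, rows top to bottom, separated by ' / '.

1 4 3 2 / 3 2 4 1 / 2 3 1 4 / 4 1 2 3

Cage b has product 16, leaving R1C4 = 2.
Cage f is a single given cell; hence R3C4 = 4.
Column 4 now contains 4; hence R2C4 = 1.
Column 4 already has 1, which forces R4C4 = 3.
The only place for 1 in row 1 is R1C1.
Column 1 now contains 1; hence R4C1 = 4.
The two cells of cage c must have quotient 4, leaving R4C2 = 1.
Row 4 already has 1, which forces R4C3 = 2.
Cage b needs product 16; hence R2C2 = 2.
Column 3 now contains 2, so R2C3 = 4.
Cage a needs sum 9, so R3C2 = 3.
Cage a has sum 9, leaving R3C3 = 1.
3 is placed in column 2, leaving R1C2 = 4.
4 is placed in column 3, so R1C3 = 3.
Row 2 now contains 2; hence R2C1 = 3.
Row 3 now contains 3, so R3C1 = 2.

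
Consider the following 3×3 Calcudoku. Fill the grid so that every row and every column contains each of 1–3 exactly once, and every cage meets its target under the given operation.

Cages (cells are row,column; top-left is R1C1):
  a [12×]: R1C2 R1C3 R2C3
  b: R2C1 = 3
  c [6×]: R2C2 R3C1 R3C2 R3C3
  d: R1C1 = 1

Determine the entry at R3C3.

1

Cage d is given; hence R1C1 = 1.
Cage a has product 12, which forces R1C2 = 2.
Cage a has product 12; hence R1C3 = 3.
Cage b is a single given cell; hence R2C1 = 3.
The 4 cells of cage c must have product 6; hence R2C2 = 1.
Cage a needs product 12, so R2C3 = 2.
Column 1 now contains 3, leaving R3C1 = 2.
Column 2 already has 2; hence R3C2 = 3.
2 is placed in column 3, which forces R3C3 = 1.
Filled in: 1 2 3 / 3 1 2 / 2 3 1.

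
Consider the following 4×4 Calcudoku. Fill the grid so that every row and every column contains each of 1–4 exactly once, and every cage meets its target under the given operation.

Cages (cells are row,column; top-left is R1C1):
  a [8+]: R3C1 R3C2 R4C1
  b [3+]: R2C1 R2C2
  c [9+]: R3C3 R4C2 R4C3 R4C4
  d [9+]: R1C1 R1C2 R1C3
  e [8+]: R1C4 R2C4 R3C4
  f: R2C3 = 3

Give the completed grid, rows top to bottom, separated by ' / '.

Cage f is given; hence R2C3 = 3.
Row 1 needs a 1, and only R1C4 is open for it.
1 is placed in column 4; hence R2C4 = 4.
The 3 cells of cage e must have sum 8, so R3C4 = 3.
Column 4 now contains 3; hence R4C4 = 2.
The 4 cells of cage c must have sum 9, leaving R3C3 = 2.
Cage a has sum 8, which forces R4C1 = 3.
Cage d needs sum 9, which forces R1C1 = 2.
Cage d needs sum 9, leaving R1C2 = 3.
Column 3 now contains 2, which forces R1C3 = 4.
Column 1 already has 2, so R2C1 = 1.
1 is placed in row 2; hence R2C2 = 2.
Column 1 now contains 1; hence R3C1 = 4.
Row 3 now contains 4, which forces R3C2 = 1.
1 is placed in column 2; hence R4C2 = 4.
4 is placed in column 3, so R4C3 = 1.

2 3 4 1 / 1 2 3 4 / 4 1 2 3 / 3 4 1 2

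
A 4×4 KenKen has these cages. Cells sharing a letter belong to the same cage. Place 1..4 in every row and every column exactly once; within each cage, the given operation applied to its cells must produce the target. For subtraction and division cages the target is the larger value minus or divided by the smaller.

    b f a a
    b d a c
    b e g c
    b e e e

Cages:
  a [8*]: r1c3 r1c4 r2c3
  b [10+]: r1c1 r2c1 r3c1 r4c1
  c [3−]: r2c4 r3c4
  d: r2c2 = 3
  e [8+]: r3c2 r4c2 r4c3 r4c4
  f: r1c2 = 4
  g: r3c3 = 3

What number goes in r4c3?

F is a freebie, so r1c2 = 4.
Cage d is a single given cell; hence r2c2 = 3.
Cage g is given, so r3c3 = 3.
The 3 cells of cage a must have product 8; hence r2c3 = 4.
Row 2 already has 4; hence r2c4 = 1.
1 is placed in column 4, leaving r3c4 = 4.
Column 4 now contains 4, leaving r4c4 = 3.
Cage b has sum 10, leaving r1c1 = 3.
Cage a has product 8, which forces r1c3 = 1.
1 is placed in column 4, so r1c4 = 2.
Row 2 now contains 1, so r2c1 = 2.
Cage b has sum 10; hence r3c1 = 1.
Cage e needs sum 8, leaving r3c2 = 2.
Cage b needs sum 10, leaving r4c1 = 4.
The 4 cells of cage e must have sum 8, so r4c2 = 1.
Cage e needs sum 8, which forces r4c3 = 2.
Filled in: 3 4 1 2 / 2 3 4 1 / 1 2 3 4 / 4 1 2 3.

2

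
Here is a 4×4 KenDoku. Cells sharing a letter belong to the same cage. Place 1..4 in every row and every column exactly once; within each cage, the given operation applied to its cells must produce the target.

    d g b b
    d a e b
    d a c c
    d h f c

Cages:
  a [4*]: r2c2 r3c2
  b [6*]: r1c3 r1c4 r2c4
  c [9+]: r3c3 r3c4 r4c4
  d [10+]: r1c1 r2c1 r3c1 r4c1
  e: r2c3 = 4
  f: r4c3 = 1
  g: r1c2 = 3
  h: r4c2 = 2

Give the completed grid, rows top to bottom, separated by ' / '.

4 3 2 1 / 2 1 4 3 / 1 4 3 2 / 3 2 1 4

G is a freebie, which forces r1c2 = 3.
Cage e is given, so r2c3 = 4.
H is a freebie, so r4c2 = 2.
F is a freebie, leaving r4c3 = 1.
Column 3 now contains 1, so r1c3 = 2.
The 3 cells of cage b must have product 6, which forces r1c4 = 1.
Row 2 already has 4, leaving r2c2 = 1.
Cage b has product 6, so r2c4 = 3.
The two cells of cage a must have product 4; hence r3c2 = 4.
Column 3 already has 2, leaving r3c3 = 3.
Row 3 already has 4, leaving r3c4 = 2.
3 is placed in column 4, so r4c4 = 4.
Row 1 already has 1, which forces r1c1 = 4.
Row 2 already has 3; hence r2c1 = 2.
Row 3 already has 2; hence r3c1 = 1.
Row 4 already has 4, leaving r4c1 = 3.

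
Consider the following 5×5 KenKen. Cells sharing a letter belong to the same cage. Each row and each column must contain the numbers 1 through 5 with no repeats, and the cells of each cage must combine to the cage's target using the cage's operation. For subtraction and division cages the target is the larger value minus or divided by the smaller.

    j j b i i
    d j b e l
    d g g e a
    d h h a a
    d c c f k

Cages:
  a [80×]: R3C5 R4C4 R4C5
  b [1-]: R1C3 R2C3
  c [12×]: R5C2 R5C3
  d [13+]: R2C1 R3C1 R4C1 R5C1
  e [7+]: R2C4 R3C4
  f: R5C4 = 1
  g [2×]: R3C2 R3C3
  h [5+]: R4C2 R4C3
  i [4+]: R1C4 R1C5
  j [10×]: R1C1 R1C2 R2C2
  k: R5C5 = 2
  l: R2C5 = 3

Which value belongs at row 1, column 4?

L is a freebie, which forces R2C5 = 3.
Cage a has product 80, which forces R3C5 = 4.
The 3 cells of cage a must have product 80, leaving R4C4 = 4.
Cage a needs product 80, so R4C5 = 5.
Cage f is given; hence R5C4 = 1.
K is a freebie, so R5C5 = 2.
Column 4 already has 1, which forces R1C4 = 3.
3 is placed in column 5, so R1C5 = 1.
Cage j needs product 10, leaving R2C2 = 1.
Column 2 already has 1, leaving R3C2 = 2.
Row 3 now contains 2; hence R3C3 = 1.
Row 3 now contains 2; hence R3C4 = 5.
2 is placed in column 2, leaving R4C2 = 3.
3 is placed in row 4, which forces R4C3 = 2.
Column 2 now contains 3, so R5C2 = 4.
Row 5 now contains 4, which forces R5C3 = 3.
The 3 cells of cage j must have product 10, leaving R1C1 = 2.
2 is placed in column 2, which forces R1C2 = 5.
Row 1 now contains 5, leaving R1C3 = 4.
The 4 cells of cage d must have sum 13, so R2C1 = 4.
Column 3 now contains 4, which forces R2C3 = 5.
5 is placed in column 4, which forces R2C4 = 2.
Row 3 now contains 5; hence R3C1 = 3.
3 is placed in row 4, so R4C1 = 1.
3 is placed in row 5, leaving R5C1 = 5.
Filled in: 2 5 4 3 1 / 4 1 5 2 3 / 3 2 1 5 4 / 1 3 2 4 5 / 5 4 3 1 2.

3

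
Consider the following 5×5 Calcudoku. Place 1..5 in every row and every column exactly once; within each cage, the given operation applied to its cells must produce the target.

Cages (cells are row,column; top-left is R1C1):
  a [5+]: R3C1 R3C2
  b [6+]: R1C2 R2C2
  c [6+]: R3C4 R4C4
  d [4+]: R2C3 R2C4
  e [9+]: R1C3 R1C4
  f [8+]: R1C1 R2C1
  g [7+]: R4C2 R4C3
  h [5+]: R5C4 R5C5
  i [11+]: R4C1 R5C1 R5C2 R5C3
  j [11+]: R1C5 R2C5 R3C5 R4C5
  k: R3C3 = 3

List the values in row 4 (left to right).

1 5 2 4 3

K is a freebie; hence R3C3 = 3.
Column 3 already has 3, so R2C3 = 1.
The two cells of cage d must have sum 4, so R2C4 = 3.
Cage f needs two cells with sum 8, so R1C1 = 3.
3 is placed in row 2, which forces R2C1 = 5.
Row 2 now contains 5; hence R2C5 = 2.
Cage b needs two cells with sum 6, so R1C2 = 2.
2 is placed in row 2, so R2C2 = 4.
4 is placed in column 2, leaving R3C2 = 1.
1 is placed in row 3; hence R3C5 = 5.
Cage j needs sum 11, which forces R4C5 = 3.
Column 2 now contains 1, so R5C2 = 3.
Column 5 now contains 5; hence R1C5 = 1.
1 is placed in row 3, which forces R3C1 = 4.
Row 3 now contains 4, leaving R3C4 = 2.
Row 4 already has 3, leaving R4C2 = 5.
Cage g needs two cells with sum 7, so R4C3 = 2.
Column 4 now contains 2, so R4C4 = 4.
Column 3 now contains 2, which forces R5C3 = 5.
Column 4 now contains 4, so R5C4 = 1.
Column 5 already has 1, which forces R5C5 = 4.
Column 3 now contains 5, leaving R1C3 = 4.
Column 4 now contains 4, leaving R1C4 = 5.
Row 4 already has 2; hence R4C1 = 1.
Row 5 already has 1; hence R5C1 = 2.
Completed grid: 3 2 4 5 1 / 5 4 1 3 2 / 4 1 3 2 5 / 1 5 2 4 3 / 2 3 5 1 4.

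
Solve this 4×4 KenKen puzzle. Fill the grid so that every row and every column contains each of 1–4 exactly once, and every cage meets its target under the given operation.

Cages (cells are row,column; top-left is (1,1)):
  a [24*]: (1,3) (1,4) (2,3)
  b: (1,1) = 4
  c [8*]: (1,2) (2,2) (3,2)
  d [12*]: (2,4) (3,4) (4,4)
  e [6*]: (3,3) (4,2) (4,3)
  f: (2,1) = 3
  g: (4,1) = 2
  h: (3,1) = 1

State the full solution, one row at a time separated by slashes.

4 1 3 2 / 3 2 4 1 / 1 4 2 3 / 2 3 1 4

B is a freebie, leaving (1,1) = 4.
Cage f is given, so (2,1) = 3.
Cage h is a single given cell, which forces (3,1) = 1.
Cage g is a single given cell, which forces (4,1) = 2.
The 3 cells of cage a must have product 24; hence (2,3) = 4.
Row 2 now contains 4, which forces (2,4) = 1.
Cage e needs product 6, so (3,3) = 2.
Cage c needs product 8, so (1,2) = 1.
Column 3 already has 2, which forces (1,3) = 3.
Cage a needs product 24, so (1,4) = 2.
1 is placed in row 2; hence (2,2) = 2.
2 is placed in row 3; hence (3,2) = 4.
4 is placed in row 3, leaving (3,4) = 3.
1 is placed in column 2, which forces (4,2) = 3.
3 is placed in column 3, leaving (4,3) = 1.
Column 4 already has 3, which forces (4,4) = 4.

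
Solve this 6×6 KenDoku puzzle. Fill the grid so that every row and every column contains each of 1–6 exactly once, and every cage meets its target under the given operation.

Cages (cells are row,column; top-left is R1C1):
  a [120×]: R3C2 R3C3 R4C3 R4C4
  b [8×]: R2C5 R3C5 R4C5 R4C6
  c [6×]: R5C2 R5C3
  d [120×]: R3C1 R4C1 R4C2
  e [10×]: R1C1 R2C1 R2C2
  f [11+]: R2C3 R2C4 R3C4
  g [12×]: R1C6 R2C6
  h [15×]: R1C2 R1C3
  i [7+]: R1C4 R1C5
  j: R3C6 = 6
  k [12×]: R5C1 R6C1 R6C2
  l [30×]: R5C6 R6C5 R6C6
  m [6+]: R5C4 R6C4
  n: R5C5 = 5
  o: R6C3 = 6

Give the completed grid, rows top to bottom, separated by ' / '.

2 3 5 1 6 4 / 1 5 2 6 4 3 / 5 2 4 3 1 6 / 6 4 3 5 2 1 / 3 6 1 4 5 2 / 4 1 6 2 3 5

Cage j is a single given cell, which forces R3C6 = 6.
Cage b has product 8, so R4C6 = 1.
N is a freebie, so R5C5 = 5.
Cage o is a single given cell, which forces R6C3 = 6.
The 3 cells of cage l must have product 30, so R6C6 = 5.
Row 2 needs a 6, and only R2C4 is open for it.
In row 1, 6 can only go at R1C5, so R1C5 = 6.
Cage i needs two cells with sum 7, which forces R1C4 = 1.
Row 1 needs a 2, and only R1C1 is open for it.
Row 1 needs a 4, and only R1C6 is open for it.
Column 6 now contains 4, leaving R2C6 = 3.
Column 6 already has 3; hence R5C6 = 2.
Cage c's pair has product 6; hence R5C2 = 6.
The two cells of cage c must have product 6, leaving R5C3 = 1.
Row 5 already has 2, leaving R5C4 = 4.
Cage m needs two cells with sum 6, which forces R6C4 = 2.
Cage l has product 30, which forces R6C5 = 3.
Column 3 now contains 1, which forces R2C3 = 2.
4 is placed in column 4, leaving R3C4 = 3.
The 3 cells of cage d must have product 120, so R4C1 = 6.
Column 4 now contains 3, which forces R4C4 = 5.
Row 5 already has 4, leaving R5C1 = 3.
Cage d needs product 120, so R3C1 = 5.
The 4 cells of cage a must have product 120, leaving R3C2 = 2.
The 4 cells of cage a must have product 120, which forces R3C3 = 4.
Row 3 already has 4, so R3C5 = 1.
Row 4 now contains 5; hence R4C2 = 4.
The 4 cells of cage a must have product 120, which forces R4C3 = 3.
Row 4 already has 4, so R4C5 = 2.
Column 2 already has 4, leaving R6C2 = 1.
Cage h needs two cells with product 15, which forces R1C2 = 3.
3 is placed in column 3; hence R1C3 = 5.
Column 1 already has 5, leaving R2C1 = 1.
Column 2 already has 1, which forces R2C2 = 5.
Column 5 now contains 1; hence R2C5 = 4.
Row 6 already has 1, which forces R6C1 = 4.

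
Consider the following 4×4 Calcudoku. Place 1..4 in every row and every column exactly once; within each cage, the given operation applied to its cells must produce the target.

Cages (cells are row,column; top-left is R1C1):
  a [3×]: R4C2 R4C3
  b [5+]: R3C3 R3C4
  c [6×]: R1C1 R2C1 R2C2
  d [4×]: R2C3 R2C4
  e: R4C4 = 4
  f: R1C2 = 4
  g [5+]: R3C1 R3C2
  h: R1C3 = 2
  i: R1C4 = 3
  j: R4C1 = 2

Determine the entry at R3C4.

2

F is a freebie; hence R1C2 = 4.
Cage h is a single given cell, leaving R1C3 = 2.
Cage i is given, leaving R1C4 = 3.
J is a freebie, which forces R4C1 = 2.
Cage e is given, which forces R4C4 = 4.
Row 1 already has 3, which forces R1C1 = 1.
Cage c needs product 6, leaving R2C1 = 3.
The 3 cells of cage c must have product 6, so R2C2 = 2.
Cage d's pair has product 4; hence R2C3 = 4.
Column 4 already has 4, so R2C4 = 1.
3 is placed in column 1, leaving R3C1 = 4.
Column 2 now contains 2, so R3C2 = 1.
Column 3 now contains 4; hence R3C3 = 3.
1 is placed in column 4, leaving R3C4 = 2.
Column 2 already has 1, so R4C2 = 3.
3 is placed in column 3; hence R4C3 = 1.
Filled in: 1 4 2 3 / 3 2 4 1 / 4 1 3 2 / 2 3 1 4.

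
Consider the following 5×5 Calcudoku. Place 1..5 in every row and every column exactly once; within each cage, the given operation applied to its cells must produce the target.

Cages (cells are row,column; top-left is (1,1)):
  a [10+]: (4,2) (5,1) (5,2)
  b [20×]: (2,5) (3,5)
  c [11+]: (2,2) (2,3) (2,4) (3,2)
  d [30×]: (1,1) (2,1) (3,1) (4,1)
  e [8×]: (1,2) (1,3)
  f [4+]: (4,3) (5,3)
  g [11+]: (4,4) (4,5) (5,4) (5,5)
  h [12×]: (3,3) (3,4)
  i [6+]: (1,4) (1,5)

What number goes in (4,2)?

Row 1 needs a 3, and only (1,1) is open for it.
Column 1 needs a 4, and only (5,1) is open for it.
Column 3 needs a 5, and only (2,3) is open for it.
5 is placed in row 2, which forces (2,5) = 4.
Cage b's pair has product 20; hence (3,5) = 5.
Cage d has product 30, leaving (4,1) = 5.
In row 1, 1 can only go at (1,5), so (1,5) = 1.
Cage i's pair has sum 6, which forces (1,4) = 5.
Column 4 now contains 5; hence (5,4) = 2.
Row 5 already has 2, which forces (5,5) = 3.
Cage a needs sum 10; hence (4,2) = 1.
Cage f's pair has sum 4; hence (4,3) = 3.
Cage g needs sum 11, leaving (4,4) = 4.
Column 5 already has 3, so (4,5) = 2.
Row 5 already has 2; hence (5,2) = 5.
Row 5 now contains 3, which forces (5,3) = 1.
Cage c has sum 11, which forces (2,4) = 1.
Column 3 now contains 3, which forces (3,3) = 4.
Column 4 already has 4, which forces (3,4) = 3.
The two cells of cage e must have product 8, leaving (1,2) = 4.
Column 3 already has 4, which forces (1,3) = 2.
1 is placed in row 2, which forces (2,1) = 2.
Cage c needs sum 11; hence (2,2) = 3.
Cage d needs product 30, leaving (3,1) = 1.
3 is placed in row 3; hence (3,2) = 2.
Completed grid: 3 4 2 5 1 / 2 3 5 1 4 / 1 2 4 3 5 / 5 1 3 4 2 / 4 5 1 2 3.

1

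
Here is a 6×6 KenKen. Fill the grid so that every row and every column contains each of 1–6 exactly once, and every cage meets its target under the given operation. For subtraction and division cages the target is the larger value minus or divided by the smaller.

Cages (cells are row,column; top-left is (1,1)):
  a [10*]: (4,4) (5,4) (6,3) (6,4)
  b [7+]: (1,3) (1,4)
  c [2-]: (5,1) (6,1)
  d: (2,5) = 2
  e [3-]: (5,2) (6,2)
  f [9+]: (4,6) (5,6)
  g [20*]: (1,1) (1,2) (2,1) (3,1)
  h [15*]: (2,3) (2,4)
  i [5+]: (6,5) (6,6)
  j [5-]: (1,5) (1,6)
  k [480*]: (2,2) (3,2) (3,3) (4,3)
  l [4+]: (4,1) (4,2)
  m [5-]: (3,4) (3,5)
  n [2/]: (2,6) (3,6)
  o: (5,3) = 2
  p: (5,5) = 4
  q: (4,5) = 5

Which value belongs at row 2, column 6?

6

Cage d is a single given cell, so (2,5) = 2.
Cage q is a single given cell; hence (4,5) = 5.
Cage o is given; hence (5,3) = 2.
Cage p is a single given cell, so (5,5) = 4.
The 4 cells of cage a must have product 10, which forces (6,3) = 1.
Row 6 now contains 1; hence (6,5) = 3.
Cage i's pair has sum 5, leaving (6,6) = 2.
The 4 cells of cage a must have product 10, so (4,4) = 2.
Cage a has product 10, which forces (5,4) = 1.
2 is placed in row 6, leaving (6,4) = 5.
Cage h's pair has product 15, which forces (2,3) = 5.
5 is placed in column 4; hence (2,4) = 3.
3 is placed in row 2; hence (2,6) = 6.
1 is placed in column 4, which forces (3,4) = 6.
Cage m's pair has difference 5, which forces (3,5) = 1.
Column 6 now contains 6, which forces (3,6) = 3.
Column 6 now contains 3, leaving (4,6) = 4.
Cage c's pair has difference 2, leaving (5,1) = 6.
Row 5 now contains 1; hence (5,2) = 3.
Column 6 now contains 3, which forces (5,6) = 5.
5 is placed in row 6, which forces (6,1) = 4.
Cage e needs two cells with difference 3, so (6,2) = 6.
Cage g needs product 20, leaving (1,1) = 5.
Cage g needs product 20, which forces (1,2) = 2.
The two cells of cage b must have sum 7, so (1,3) = 3.
Column 4 now contains 3, so (1,4) = 4.
Column 5 now contains 1; hence (1,5) = 6.
Column 6 now contains 6, which forces (1,6) = 1.
Column 1 now contains 4, so (2,1) = 1.
Row 2 now contains 6, which forces (2,2) = 4.
Cage g has product 20, so (3,1) = 2.
Cage k needs product 480, so (3,2) = 5.
Row 3 already has 6, which forces (3,3) = 4.
The two cells of cage l must have sum 4, which forces (4,1) = 3.
3 is placed in column 2, so (4,2) = 1.
Row 4 now contains 4, so (4,3) = 6.
The full grid is 5 2 3 4 6 1 / 1 4 5 3 2 6 / 2 5 4 6 1 3 / 3 1 6 2 5 4 / 6 3 2 1 4 5 / 4 6 1 5 3 2.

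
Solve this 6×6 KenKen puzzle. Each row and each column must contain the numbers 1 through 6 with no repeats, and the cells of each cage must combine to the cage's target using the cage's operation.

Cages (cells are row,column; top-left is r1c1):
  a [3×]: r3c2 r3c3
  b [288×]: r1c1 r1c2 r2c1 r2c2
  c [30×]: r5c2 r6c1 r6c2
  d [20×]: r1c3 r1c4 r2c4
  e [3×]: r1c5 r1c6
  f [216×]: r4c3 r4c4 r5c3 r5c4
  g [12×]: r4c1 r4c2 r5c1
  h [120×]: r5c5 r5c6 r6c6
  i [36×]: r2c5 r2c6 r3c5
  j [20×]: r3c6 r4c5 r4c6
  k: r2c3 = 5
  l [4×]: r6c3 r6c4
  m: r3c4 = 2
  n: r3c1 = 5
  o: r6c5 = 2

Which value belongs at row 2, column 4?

K is a freebie, which forces r2c3 = 5.
Cage n is a single given cell, leaving r3c1 = 5.
Cage m is given, which forces r3c4 = 2.
O is a freebie, leaving r6c5 = 2.
Cage d needs product 20, leaving r1c4 = 5.
In row 3, 4 can only go at r3c6, so r3c6 = 4.
Cage h needs product 120, which forces r5c5 = 4.
The only place for 6 in row 3 is r3c5.
The only place for 3 in row 6 is r6c1.
Cage c has product 30; hence r5c2 = 2.
The 3 cells of cage c must have product 30, which forces r6c2 = 5.
Row 6 now contains 5; hence r6c6 = 6.
Cage i needs product 36, so r2c5 = 3.
Column 6 now contains 6, which forces r2c6 = 2.
Column 6 now contains 6, so r5c6 = 5.
Column 5 already has 3; hence r1c5 = 1.
Cage e needs two cells with product 3, leaving r1c6 = 3.
Cage b has product 288; hence r2c1 = 6.
The 4 cells of cage b must have product 288, so r2c2 = 4.
4 is placed in row 2; hence r2c4 = 1.
The 3 cells of cage j must have product 20, so r4c5 = 5.
Column 6 now contains 5, so r4c6 = 1.
Column 1 already has 6; hence r5c1 = 1.
Column 4 now contains 1; hence r6c4 = 4.
Cage b needs product 288, which forces r1c1 = 2.
3 is placed in row 1, leaving r1c2 = 6.
1 is placed in row 1, so r1c3 = 4.
Column 1 already has 2; hence r4c1 = 4.
Column 2 now contains 6, so r4c2 = 3.
Column 3 now contains 4, leaving r4c3 = 2.
Row 4 now contains 3, which forces r4c4 = 6.
Column 4 already has 6, leaving r5c4 = 3.
Row 6 already has 4, leaving r6c3 = 1.
Column 2 already has 3, which forces r3c2 = 1.
Column 3 now contains 1, so r3c3 = 3.
3 is placed in row 5; hence r5c3 = 6.
Completed grid: 2 6 4 5 1 3 / 6 4 5 1 3 2 / 5 1 3 2 6 4 / 4 3 2 6 5 1 / 1 2 6 3 4 5 / 3 5 1 4 2 6.

1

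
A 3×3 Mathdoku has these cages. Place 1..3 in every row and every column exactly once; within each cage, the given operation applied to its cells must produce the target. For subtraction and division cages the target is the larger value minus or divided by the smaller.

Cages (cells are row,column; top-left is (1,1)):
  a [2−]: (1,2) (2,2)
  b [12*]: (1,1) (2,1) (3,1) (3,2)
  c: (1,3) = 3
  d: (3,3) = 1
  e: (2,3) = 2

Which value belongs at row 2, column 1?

1

Cage c is given, so (1,3) = 3.
Cage e is given; hence (2,3) = 2.
Cage b needs product 12, leaving (3,2) = 2.
Cage d is given; hence (3,3) = 1.
Cage b has product 12, leaving (1,1) = 2.
3 is placed in row 1, leaving (1,2) = 1.
Cage b needs product 12; hence (2,1) = 1.
Cage a's pair has difference 2, which forces (2,2) = 3.
1 is placed in row 3; hence (3,1) = 3.
Completed grid: 2 1 3 / 1 3 2 / 3 2 1.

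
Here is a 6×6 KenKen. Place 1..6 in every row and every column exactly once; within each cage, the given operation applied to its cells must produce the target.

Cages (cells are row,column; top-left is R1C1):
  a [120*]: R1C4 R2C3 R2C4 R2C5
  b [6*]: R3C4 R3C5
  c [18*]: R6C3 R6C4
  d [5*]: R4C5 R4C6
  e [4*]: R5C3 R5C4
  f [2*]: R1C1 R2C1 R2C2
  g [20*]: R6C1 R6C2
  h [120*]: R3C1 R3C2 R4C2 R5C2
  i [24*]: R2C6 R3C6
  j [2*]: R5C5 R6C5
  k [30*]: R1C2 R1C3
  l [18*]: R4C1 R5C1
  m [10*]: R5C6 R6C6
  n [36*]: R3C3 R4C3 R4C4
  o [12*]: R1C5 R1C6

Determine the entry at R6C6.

Cage f has product 2, which forces R1C1 = 1.
Cage f has product 2, so R2C1 = 2.
Cage f has product 2; hence R2C2 = 1.
Cage a needs product 120, leaving R1C4 = 2.
Row 2 needs a 6, and only R2C6 is open for it.
Column 6 now contains 6, leaving R3C6 = 4.
Cage o's pair has product 12, which forces R1C5 = 4.
Column 6 already has 4, which forces R1C6 = 3.
The only place for 6 in row 5 is R5C1.
Column 1 already has 6, which forces R4C1 = 3.
3 is placed in row 4; hence R4C4 = 6.
Column 4 now contains 6, leaving R6C4 = 3.
Column 1 already has 3, so R3C1 = 5.
Column 4 now contains 3, which forces R3C4 = 1.
The two cells of cage b must have product 6; hence R3C5 = 6.
1 is placed in column 4, leaving R5C4 = 4.
5 is placed in column 1, which forces R6C1 = 4.
Row 6 now contains 4, so R6C2 = 5.
Row 6 now contains 3, so R6C3 = 6.
Row 6 already has 5, which forces R6C6 = 2.
Column 2 now contains 5, so R1C2 = 6.
Column 3 now contains 6, leaving R1C3 = 5.
The 4 cells of cage a must have product 120, which forces R2C3 = 4.
4 is placed in column 4, so R2C4 = 5.
Cage a needs product 120, so R2C5 = 3.
6 is placed in row 3, leaving R3C3 = 3.
The 4 cells of cage h must have product 120, so R4C2 = 4.
Cage n needs product 36, which forces R4C3 = 2.
Row 5 now contains 4, so R5C3 = 1.
Cage j needs two cells with product 2, leaving R5C5 = 2.
Column 6 already has 2, so R5C6 = 5.
2 is placed in row 6, leaving R6C5 = 1.
3 is placed in row 3, which forces R3C2 = 2.
Column 5 now contains 1, which forces R4C5 = 5.
Column 6 already has 5; hence R4C6 = 1.
Row 5 now contains 2, which forces R5C2 = 3.
Filled in: 1 6 5 2 4 3 / 2 1 4 5 3 6 / 5 2 3 1 6 4 / 3 4 2 6 5 1 / 6 3 1 4 2 5 / 4 5 6 3 1 2.

2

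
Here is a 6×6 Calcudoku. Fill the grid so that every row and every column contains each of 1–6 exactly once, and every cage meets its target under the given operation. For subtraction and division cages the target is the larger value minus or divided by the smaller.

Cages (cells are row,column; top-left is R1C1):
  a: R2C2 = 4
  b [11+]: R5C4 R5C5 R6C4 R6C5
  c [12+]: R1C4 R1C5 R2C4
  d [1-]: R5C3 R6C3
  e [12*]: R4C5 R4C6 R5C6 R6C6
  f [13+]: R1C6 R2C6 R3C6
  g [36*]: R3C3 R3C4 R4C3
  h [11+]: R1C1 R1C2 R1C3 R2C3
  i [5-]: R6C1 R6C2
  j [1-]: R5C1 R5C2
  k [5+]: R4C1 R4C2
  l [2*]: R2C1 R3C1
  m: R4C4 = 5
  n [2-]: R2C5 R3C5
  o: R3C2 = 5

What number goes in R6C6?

Cage a is a single given cell, so R2C2 = 4.
Cage o is given; hence R3C2 = 5.
M is a freebie, which forces R4C4 = 5.
R2C1 and R3C1 in column 1 are {1, 2}, leaving R6C1 = 6.
Cage i's pair has difference 5, which forces R6C2 = 1.
Cage k needs two cells with sum 5; hence R4C1 = 3.
1 is placed in column 2; hence R4C2 = 2.
2 is placed in row 4, so R4C3 = 6.
2 is placed in row 4, so R4C5 = 1.
Row 4 already has 1, leaving R4C6 = 4.
2 is placed in column 2, leaving R1C2 = 3.
3 is placed in column 2, leaving R5C2 = 6.
The 4 cells of cage e must have product 12, so R5C6 = 1.
Cage e needs product 12, so R6C6 = 3.
Cage j needs two cells with difference 1; hence R5C1 = 5.
5 is placed in column 1, so R1C1 = 4.
The 4 cells of cage h must have sum 11, which forces R1C3 = 1.
Cage h needs sum 11, which forces R2C3 = 3.
3 is placed in column 3, leaving R3C3 = 2.
Row 3 already has 2, which forces R3C6 = 6.
3 is placed in column 3, leaving R5C3 = 4.
Column 3 now contains 4, which forces R6C3 = 5.
The 3 cells of cage c must have sum 12, leaving R1C4 = 6.
The 3 cells of cage c must have sum 12, which forces R1C5 = 5.
Row 1 now contains 5, so R1C6 = 2.
Cage l's pair has product 2; hence R2C1 = 2.
Cage c has sum 12, which forces R2C4 = 1.
Row 2 now contains 2; hence R2C5 = 6.
Column 6 already has 2, which forces R2C6 = 5.
Row 3 already has 2, so R3C1 = 1.
Row 3 already has 6, leaving R3C4 = 3.
3 is placed in row 3, which forces R3C5 = 4.
Column 4 already has 3, which forces R5C4 = 2.
Row 5 already has 2, so R5C5 = 3.
2 is placed in column 4; hence R6C4 = 4.
Column 5 already has 4, which forces R6C5 = 2.
Completed grid: 4 3 1 6 5 2 / 2 4 3 1 6 5 / 1 5 2 3 4 6 / 3 2 6 5 1 4 / 5 6 4 2 3 1 / 6 1 5 4 2 3.

3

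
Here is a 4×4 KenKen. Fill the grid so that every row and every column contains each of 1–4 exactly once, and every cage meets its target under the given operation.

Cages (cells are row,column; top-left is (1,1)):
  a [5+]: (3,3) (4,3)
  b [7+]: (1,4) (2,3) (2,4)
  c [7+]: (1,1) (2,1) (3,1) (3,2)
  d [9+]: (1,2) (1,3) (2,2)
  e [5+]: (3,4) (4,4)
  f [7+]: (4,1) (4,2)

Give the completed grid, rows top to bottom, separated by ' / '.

The 4 cells of cage c must have sum 7, leaving (3,2) = 1.
Column 1 needs a 4, and only (4,1) is open for it.
Row 4 now contains 4, which forces (4,2) = 3.
Cage d needs sum 9, so (1,3) = 3.
Column 3 now contains 3, so (3,3) = 4.
4 is placed in row 3, which forces (3,4) = 3.
The 4 cells of cage c must have sum 7, so (1,1) = 1.
The 4 cells of cage c must have sum 7; hence (2,1) = 3.
Row 3 already has 3, so (3,1) = 2.
Cage a needs two cells with sum 5, so (4,3) = 1.
The two cells of cage e must have sum 5, leaving (4,4) = 2.
Column 4 now contains 2; hence (1,4) = 4.
Column 3 already has 1, so (2,3) = 2.
The 3 cells of cage b must have sum 7, leaving (2,4) = 1.
Row 1 already has 4; hence (1,2) = 2.
Row 2 now contains 2, which forces (2,2) = 4.

1 2 3 4 / 3 4 2 1 / 2 1 4 3 / 4 3 1 2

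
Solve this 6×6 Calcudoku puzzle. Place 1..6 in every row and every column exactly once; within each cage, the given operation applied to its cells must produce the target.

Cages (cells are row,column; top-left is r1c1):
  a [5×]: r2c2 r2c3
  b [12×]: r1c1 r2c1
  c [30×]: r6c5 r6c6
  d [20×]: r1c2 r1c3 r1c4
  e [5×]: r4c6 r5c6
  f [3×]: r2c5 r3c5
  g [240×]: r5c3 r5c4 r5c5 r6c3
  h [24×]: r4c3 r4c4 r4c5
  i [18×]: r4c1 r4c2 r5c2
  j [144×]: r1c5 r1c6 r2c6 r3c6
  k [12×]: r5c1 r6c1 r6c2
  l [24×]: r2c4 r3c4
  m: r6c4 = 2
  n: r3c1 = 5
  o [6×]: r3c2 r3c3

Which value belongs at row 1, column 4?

N is a freebie, so r3c1 = 5.
Cage m is a single given cell; hence r6c4 = 2.
Row 4 needs a 5, and only r4c6 is open for it.
5 is placed in column 6; hence r5c6 = 1.
The two cells of cage c must have product 30; hence r6c5 = 5.
5 is placed in column 6, leaving r6c6 = 6.
Cage j needs product 144, so r1c5 = 6.
Row 6 now contains 6; hence r6c3 = 4.
Cage k needs product 12, leaving r5c1 = 4.
Cage b's pair has product 12; hence r1c1 = 2.
Cage b needs two cells with product 12; hence r2c1 = 6.
Row 2 now contains 6, so r2c4 = 4.
4 is placed in column 4, so r3c4 = 6.
6 is placed in column 4, leaving r5c4 = 5.
Cage g has product 240, leaving r5c5 = 2.
Cage d has product 20; hence r1c2 = 4.
Cage d needs product 20, leaving r1c3 = 5.
Column 4 already has 5, leaving r1c4 = 1.
Row 1 now contains 4, which forces r1c6 = 3.
Column 3 already has 5, leaving r2c3 = 1.
Row 2 now contains 1, leaving r2c5 = 3.
Column 6 now contains 3; hence r2c6 = 2.
Column 5 now contains 3, so r3c5 = 1.
Column 6 now contains 2, leaving r3c6 = 4.
1 is placed in column 4, leaving r4c4 = 3.
Cage h needs product 24, leaving r4c5 = 4.
5 is placed in row 5, leaving r5c3 = 6.
Row 2 now contains 1, leaving r2c2 = 5.
Row 4 already has 3; hence r4c1 = 1.
Cage i has product 18, leaving r4c2 = 6.
Column 3 already has 6, which forces r4c3 = 2.
6 is placed in row 5, so r5c2 = 3.
Column 1 now contains 1, which forces r6c1 = 3.
Column 2 already has 3; hence r6c2 = 1.
Column 2 already has 3; hence r3c2 = 2.
2 is placed in column 3, leaving r3c3 = 3.
Completed grid: 2 4 5 1 6 3 / 6 5 1 4 3 2 / 5 2 3 6 1 4 / 1 6 2 3 4 5 / 4 3 6 5 2 1 / 3 1 4 2 5 6.

1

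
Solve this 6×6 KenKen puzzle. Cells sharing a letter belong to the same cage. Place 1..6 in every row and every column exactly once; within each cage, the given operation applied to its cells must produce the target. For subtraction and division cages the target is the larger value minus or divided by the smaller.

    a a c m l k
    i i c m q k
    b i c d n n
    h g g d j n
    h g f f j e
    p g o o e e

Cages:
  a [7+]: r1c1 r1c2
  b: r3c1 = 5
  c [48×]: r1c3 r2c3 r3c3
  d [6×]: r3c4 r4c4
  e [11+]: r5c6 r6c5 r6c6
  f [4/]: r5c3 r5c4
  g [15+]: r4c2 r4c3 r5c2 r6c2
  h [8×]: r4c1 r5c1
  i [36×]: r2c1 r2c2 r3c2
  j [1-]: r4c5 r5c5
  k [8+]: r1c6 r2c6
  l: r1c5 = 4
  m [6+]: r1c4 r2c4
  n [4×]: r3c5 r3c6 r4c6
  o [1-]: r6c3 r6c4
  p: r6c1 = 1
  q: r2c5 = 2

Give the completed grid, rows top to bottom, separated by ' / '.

6 1 2 5 4 3 / 3 6 4 1 2 5 / 5 2 6 3 1 4 / 4 5 3 2 6 1 / 2 3 1 4 5 6 / 1 4 5 6 3 2

L is a freebie; hence r1c5 = 4.
Q is a freebie; hence r2c5 = 2.
Cage b is a single given cell, leaving r3c1 = 5.
Column 5 now contains 2, which forces r3c5 = 1.
Row 3 now contains 1, leaving r3c6 = 4.
Cage p is a single given cell, leaving r6c1 = 1.
Cage c has product 48, which forces r2c3 = 4.
Cage n needs product 4, so r4c6 = 1.
Column 3 now contains 4, which forces r5c3 = 1.
Row 5 already has 1, which forces r5c4 = 4.
Cage h needs two cells with product 8; hence r4c1 = 4.
Row 5 already has 4; hence r5c1 = 2.
2 is placed in column 1; hence r1c1 = 6.
The two cells of cage a must have sum 7, leaving r1c2 = 1.
Row 1 already has 6, so r1c3 = 2.
Row 1 now contains 1; hence r1c4 = 5.
Row 1 now contains 5, which forces r1c6 = 3.
6 is placed in column 1, leaving r2c1 = 3.
Row 2 already has 3; hence r2c2 = 6.
5 is placed in column 4; hence r2c4 = 1.
6 is placed in row 2; hence r2c6 = 5.
Column 2 already has 6, which forces r3c2 = 2.
Column 3 now contains 2; hence r3c3 = 6.
2 is placed in row 3, so r3c4 = 3.
3 is placed in column 4, so r4c4 = 2.
3 is placed in column 6; hence r5c6 = 6.
Column 4 already has 2, so r6c4 = 6.
Row 6 now contains 6, so r6c5 = 3.
Column 6 already has 5; hence r6c6 = 2.
The 4 cells of cage g must have sum 15, which forces r4c2 = 5.
Cage g needs sum 15, leaving r4c3 = 3.
Cage j needs two cells with difference 1, leaving r4c5 = 6.
Cage g needs sum 15, which forces r5c2 = 3.
6 is placed in row 5, leaving r5c5 = 5.
The 4 cells of cage g must have sum 15; hence r6c2 = 4.
Row 6 already has 3, so r6c3 = 5.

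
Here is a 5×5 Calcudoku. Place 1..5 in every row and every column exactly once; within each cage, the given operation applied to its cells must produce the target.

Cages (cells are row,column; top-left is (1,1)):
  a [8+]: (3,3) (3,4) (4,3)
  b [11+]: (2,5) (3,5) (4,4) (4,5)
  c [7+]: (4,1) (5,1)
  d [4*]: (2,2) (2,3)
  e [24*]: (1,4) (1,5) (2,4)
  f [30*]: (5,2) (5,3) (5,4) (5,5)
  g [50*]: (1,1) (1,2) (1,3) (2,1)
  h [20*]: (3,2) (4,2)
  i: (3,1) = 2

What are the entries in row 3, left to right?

The 4 cells of cage g must have product 50, leaving (2,1) = 5.
I is a freebie, so (3,1) = 2.
2 is placed in column 1, which forces (1,1) = 1.
The only place for 4 in row 5 is (5,1).
4 is placed in column 1, which forces (4,1) = 3.
In column 2, 3 can only go at (5,2), so (5,2) = 3.
Column 2 needs a 1, and only (2,2) is open for it.
1 is placed in row 2, so (2,3) = 4.
Column 2 needs a 2, and only (1,2) is open for it.
Row 1 already has 2, leaving (1,3) = 5.
The 3 cells of cage e must have product 24, so (2,4) = 2.
Row 2 already has 2, leaving (2,5) = 3.
Cage e has product 24, which forces (1,4) = 3.
Column 5 now contains 3, which forces (1,5) = 4.
Cage b needs sum 11, so (4,5) = 2.
Cage a has sum 8, so (3,3) = 3.
Cage a has sum 8, leaving (3,4) = 4.
2 is placed in row 4, so (4,3) = 1.
1 is placed in row 4; hence (4,4) = 5.
Cage f needs product 30, so (5,3) = 2.
Column 4 now contains 5, leaving (5,4) = 1.
1 is placed in row 5; hence (5,5) = 5.
Row 3 already has 4, leaving (3,2) = 5.
Column 5 already has 5; hence (3,5) = 1.
Row 4 already has 5, which forces (4,2) = 4.
Completed grid: 1 2 5 3 4 / 5 1 4 2 3 / 2 5 3 4 1 / 3 4 1 5 2 / 4 3 2 1 5.

2 5 3 4 1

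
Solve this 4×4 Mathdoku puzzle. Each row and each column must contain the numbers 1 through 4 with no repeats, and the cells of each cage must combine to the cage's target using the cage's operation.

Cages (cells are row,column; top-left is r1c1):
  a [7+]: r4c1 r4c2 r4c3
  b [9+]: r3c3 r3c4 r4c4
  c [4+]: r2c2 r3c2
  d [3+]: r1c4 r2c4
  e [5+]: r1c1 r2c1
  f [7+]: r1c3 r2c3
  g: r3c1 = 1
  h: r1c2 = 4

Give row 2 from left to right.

3 1 4 2

Cage h is a single given cell; hence r1c2 = 4.
Row 1 now contains 4, leaving r1c3 = 3.
Column 3 now contains 3; hence r2c3 = 4.
Cage g is a single given cell; hence r3c1 = 1.
Row 3 now contains 1, so r3c2 = 3.
Column 3 already has 4, leaving r3c3 = 2.
Row 3 already has 2, leaving r3c4 = 4.
Column 3 already has 2, which forces r4c3 = 1.
Column 1 now contains 1; hence r1c1 = 2.
Row 1 now contains 2, so r1c4 = 1.
Cage e's pair has sum 5, leaving r2c1 = 3.
3 is placed in column 2, leaving r2c2 = 1.
Column 4 now contains 1, leaving r2c4 = 2.
Cage a has sum 7, so r4c1 = 4.
Row 4 now contains 1, which forces r4c2 = 2.
Cage b needs sum 9, leaving r4c4 = 3.
Completed grid: 2 4 3 1 / 3 1 4 2 / 1 3 2 4 / 4 2 1 3.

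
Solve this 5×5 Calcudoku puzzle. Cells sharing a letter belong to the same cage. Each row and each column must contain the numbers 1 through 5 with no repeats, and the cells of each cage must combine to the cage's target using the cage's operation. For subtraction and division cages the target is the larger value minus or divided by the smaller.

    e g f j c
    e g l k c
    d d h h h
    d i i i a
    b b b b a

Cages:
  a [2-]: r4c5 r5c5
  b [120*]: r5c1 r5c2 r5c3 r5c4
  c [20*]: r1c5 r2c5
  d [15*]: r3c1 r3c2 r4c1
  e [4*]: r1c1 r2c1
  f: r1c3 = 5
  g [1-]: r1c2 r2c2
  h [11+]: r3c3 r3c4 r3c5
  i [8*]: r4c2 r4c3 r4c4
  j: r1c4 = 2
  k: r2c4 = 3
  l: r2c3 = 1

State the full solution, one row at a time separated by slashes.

Cage f is a single given cell, which forces r1c3 = 5.
Cage j is a single given cell, so r1c4 = 2.
5 is placed in row 1, which forces r1c5 = 4.
Cage l is a single given cell, so r2c3 = 1.
K is a freebie, leaving r2c4 = 3.
Column 5 now contains 4, so r2c5 = 5.
Column 5 already has 5, so r3c5 = 2.
Row 1 now contains 4, leaving r1c1 = 1.
1 is placed in row 1, leaving r1c2 = 3.
1 is placed in row 2, so r2c1 = 4.
4 is placed in row 2, which forces r2c2 = 2.
Row 3 already has 2, leaving r3c3 = 4.
The 3 cells of cage h must have sum 11, leaving r3c4 = 5.
Column 3 now contains 4, which forces r4c3 = 2.
Column 3 already has 2, so r5c3 = 3.
Column 4 now contains 5, which forces r5c4 = 4.
Row 5 now contains 3; hence r5c5 = 1.
Row 3 now contains 5, leaving r3c1 = 3.
Row 3 now contains 5, leaving r3c2 = 1.
The 3 cells of cage d must have product 15; hence r4c1 = 5.
Cage i has product 8, which forces r4c2 = 4.
4 is placed in column 4, which forces r4c4 = 1.
Column 5 now contains 1, so r4c5 = 3.
Cage b needs product 120; hence r5c1 = 2.
Row 5 already has 4, which forces r5c2 = 5.

1 3 5 2 4 / 4 2 1 3 5 / 3 1 4 5 2 / 5 4 2 1 3 / 2 5 3 4 1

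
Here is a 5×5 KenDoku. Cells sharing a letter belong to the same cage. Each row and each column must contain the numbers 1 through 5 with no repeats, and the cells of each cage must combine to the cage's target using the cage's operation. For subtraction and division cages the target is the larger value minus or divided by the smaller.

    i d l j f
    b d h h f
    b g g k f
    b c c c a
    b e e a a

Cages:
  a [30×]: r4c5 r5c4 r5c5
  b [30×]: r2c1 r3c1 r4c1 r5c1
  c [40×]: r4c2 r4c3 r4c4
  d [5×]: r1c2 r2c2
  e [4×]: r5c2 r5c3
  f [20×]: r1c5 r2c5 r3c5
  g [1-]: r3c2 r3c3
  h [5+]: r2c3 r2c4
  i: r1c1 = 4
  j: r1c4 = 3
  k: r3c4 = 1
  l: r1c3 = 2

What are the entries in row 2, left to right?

5 1 3 2 4

I is a freebie, leaving r1c1 = 4.
Cage l is a single given cell, so r1c3 = 2.
J is a freebie, so r1c4 = 3.
K is a freebie, which forces r3c4 = 1.
Row 4 needs a 1, and only r4c1 is open for it.
The only place for 3 in row 4 is r4c5.
In row 5, 3 can only go at r5c1, so r5c1 = 3.
In row 2, 3 can only go at r2c3, so r2c3 = 3.
The two cells of cage h must have sum 5, leaving r2c4 = 2.
2 is placed in column 4, leaving r5c4 = 5.
Row 5 already has 5; hence r5c5 = 2.
Row 2 already has 2; hence r2c1 = 5.
Row 2 already has 5, which forces r2c2 = 1.
1 is placed in row 2, which forces r2c5 = 4.
Cage b has product 30, so r3c1 = 2.
Column 5 now contains 4, so r3c5 = 5.
Cage c needs product 40, so r4c2 = 2.
The 3 cells of cage c must have product 40, leaving r4c3 = 5.
Column 4 already has 5, which forces r4c4 = 4.
Column 2 now contains 1, leaving r5c2 = 4.
Row 5 now contains 4, leaving r5c3 = 1.
Column 2 now contains 1, leaving r1c2 = 5.
5 is placed in column 5, which forces r1c5 = 1.
Column 2 already has 4, so r3c2 = 3.
Row 3 now contains 5, so r3c3 = 4.
Completed grid: 4 5 2 3 1 / 5 1 3 2 4 / 2 3 4 1 5 / 1 2 5 4 3 / 3 4 1 5 2.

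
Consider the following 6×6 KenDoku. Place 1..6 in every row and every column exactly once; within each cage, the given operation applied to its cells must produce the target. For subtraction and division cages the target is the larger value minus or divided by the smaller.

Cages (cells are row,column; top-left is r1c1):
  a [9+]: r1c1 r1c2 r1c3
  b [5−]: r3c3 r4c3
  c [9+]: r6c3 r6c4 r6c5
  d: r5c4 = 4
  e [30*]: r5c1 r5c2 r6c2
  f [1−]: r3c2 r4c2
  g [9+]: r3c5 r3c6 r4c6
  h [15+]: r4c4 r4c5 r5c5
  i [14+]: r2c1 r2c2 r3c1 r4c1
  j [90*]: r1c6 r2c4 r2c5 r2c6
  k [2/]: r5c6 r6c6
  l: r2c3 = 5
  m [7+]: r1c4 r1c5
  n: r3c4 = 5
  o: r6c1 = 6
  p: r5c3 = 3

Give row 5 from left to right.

Cage l is given, which forces r2c3 = 5.
Cage n is given, so r3c4 = 5.
P is a freebie; hence r5c3 = 3.
D is a freebie, leaving r5c4 = 4.
Cage o is a single given cell; hence r6c1 = 6.
Cage j has product 90, which forces r1c6 = 5.
Column 4 already has 4; hence r4c4 = 6.
Cage b's pair has difference 5, leaving r3c3 = 6.
Row 4 now contains 6, which forces r4c3 = 1.
Row 6 needs a 5, and only r6c2 is open for it.
Cage e has product 30, so r5c1 = 1.
Cage e needs product 30; hence r5c2 = 6.
Row 5 now contains 6, leaving r5c5 = 5.
Row 5 now contains 6; hence r5c6 = 2.
The 4 cells of cage i must have sum 14; hence r4c1 = 5.
Cage h needs sum 15; hence r4c5 = 4.
Row 4 already has 4, leaving r4c6 = 3.
The two cells of cage m must have sum 7, so r1c4 = 1.
Column 5 already has 4, leaving r1c5 = 6.
Column 4 already has 1, which forces r2c4 = 3.
3 is placed in row 2, so r2c5 = 1.
1 is placed in row 2, which forces r2c6 = 6.
Column 5 already has 4; hence r3c5 = 2.
The 3 cells of cage g must have sum 9, leaving r3c6 = 4.
Row 4 already has 3; hence r4c2 = 2.
The 3 cells of cage c must have sum 9, so r6c3 = 4.
Column 4 now contains 3; hence r6c4 = 2.
2 is placed in column 5; hence r6c5 = 3.
Column 6 already has 4, so r6c6 = 1.
Column 3 already has 4, which forces r1c3 = 2.
Cage i needs sum 14; hence r2c1 = 2.
Column 2 already has 2, so r2c2 = 4.
Row 3 now contains 4, so r3c1 = 3.
Row 3 already has 3, which forces r3c2 = 1.
Column 1 now contains 3, which forces r1c1 = 4.
Column 2 now contains 4, which forces r1c2 = 3.
Completed grid: 4 3 2 1 6 5 / 2 4 5 3 1 6 / 3 1 6 5 2 4 / 5 2 1 6 4 3 / 1 6 3 4 5 2 / 6 5 4 2 3 1.

1 6 3 4 5 2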